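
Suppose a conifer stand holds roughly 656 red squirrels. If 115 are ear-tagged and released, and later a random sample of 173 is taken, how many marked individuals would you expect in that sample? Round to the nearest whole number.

Expected recaptures E[R] = M·C / N.
E[R] = 115 × 173 / 656 = 19895 / 656 ≈ 30.3 → 30

expected recaptures ≈ 30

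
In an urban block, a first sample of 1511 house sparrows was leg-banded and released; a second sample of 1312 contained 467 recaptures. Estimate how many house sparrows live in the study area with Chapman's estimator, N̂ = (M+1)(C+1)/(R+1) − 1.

N = 4241

N̂ = (1511+1)(1312+1)/(467+1) − 1 = 1512·1313/468 − 1
= 1985256/468 − 1 = 4242 − 1 = 4241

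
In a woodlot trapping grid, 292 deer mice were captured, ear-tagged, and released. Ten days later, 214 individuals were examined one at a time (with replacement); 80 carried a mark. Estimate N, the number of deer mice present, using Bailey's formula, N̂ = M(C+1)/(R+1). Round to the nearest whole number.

N̂ = 292·(214+1)/(80+1) = 292·215/81 = 62780/81 ≈ 775.1 → 775

N ≈ 775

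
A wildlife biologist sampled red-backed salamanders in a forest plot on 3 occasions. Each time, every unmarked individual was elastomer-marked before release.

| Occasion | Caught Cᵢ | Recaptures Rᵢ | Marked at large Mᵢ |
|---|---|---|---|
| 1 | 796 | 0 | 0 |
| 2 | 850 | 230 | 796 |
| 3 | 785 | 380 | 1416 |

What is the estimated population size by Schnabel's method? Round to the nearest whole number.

N ≈ 2931

Σ MᵢCᵢ = 0·796 + 796·850 + 1416·785 = 0 + 676600 + 1111560 = 1788160
Σ Rᵢ = 0 + 230 + 380 = 610
N̂ = 1788160 / 610 ≈ 2931.4 → 2931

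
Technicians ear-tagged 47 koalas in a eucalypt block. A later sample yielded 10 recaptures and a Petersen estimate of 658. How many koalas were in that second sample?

From N = M·C/R: C = N·R / M = 658·10 / 47 = 6580 / 47 = 140.

C = 140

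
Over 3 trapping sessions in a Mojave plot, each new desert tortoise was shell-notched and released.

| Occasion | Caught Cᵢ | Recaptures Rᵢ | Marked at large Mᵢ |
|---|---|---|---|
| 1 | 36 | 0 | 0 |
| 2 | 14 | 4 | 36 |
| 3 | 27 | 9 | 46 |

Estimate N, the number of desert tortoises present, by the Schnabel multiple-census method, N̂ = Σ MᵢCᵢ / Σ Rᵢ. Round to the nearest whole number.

N ≈ 134

Σ MᵢCᵢ = 0·36 + 36·14 + 46·27 = 0 + 504 + 1242 = 1746
Σ Rᵢ = 0 + 4 + 9 = 13
N̂ = 1746 / 13 ≈ 134.3 → 134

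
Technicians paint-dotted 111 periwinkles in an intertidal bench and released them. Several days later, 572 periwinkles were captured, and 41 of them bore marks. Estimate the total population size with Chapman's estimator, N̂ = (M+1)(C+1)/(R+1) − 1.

N̂ = (111+1)(572+1)/(41+1) − 1 = 112·573/42 − 1
= 64176/42 − 1 = 1528 − 1 = 1527

N = 1527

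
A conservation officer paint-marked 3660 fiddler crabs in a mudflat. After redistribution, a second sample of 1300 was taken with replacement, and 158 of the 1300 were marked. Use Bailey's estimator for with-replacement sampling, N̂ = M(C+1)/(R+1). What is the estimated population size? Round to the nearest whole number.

N̂ = 3660·(1300+1)/(158+1) = 3660·1301/159 = 4761660/159 ≈ 29947.5 → 29948

N ≈ 29,948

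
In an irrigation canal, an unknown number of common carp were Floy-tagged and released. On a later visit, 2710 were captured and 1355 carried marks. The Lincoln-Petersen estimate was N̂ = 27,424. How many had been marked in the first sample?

M = 13712

From N = M·C/R: M = N·R / C = 27424·1355 / 2710 = 37159520 / 2710 = 13712.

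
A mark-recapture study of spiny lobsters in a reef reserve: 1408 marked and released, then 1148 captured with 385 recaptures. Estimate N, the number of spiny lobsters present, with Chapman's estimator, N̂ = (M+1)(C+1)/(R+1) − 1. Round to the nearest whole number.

N̂ = (1408+1)(1148+1)/(385+1) − 1 = 1409·1149/386 − 1
= 1618941/386 − 1 ≈ 4194.1 − 1 ≈ 4193.1 → 4193

N ≈ 4193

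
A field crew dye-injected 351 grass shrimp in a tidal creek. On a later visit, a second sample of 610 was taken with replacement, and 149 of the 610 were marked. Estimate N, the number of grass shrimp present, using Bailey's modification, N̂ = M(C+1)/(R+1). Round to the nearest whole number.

N ≈ 1430

N̂ = 351·(610+1)/(149+1) = 351·611/150 = 214461/150 ≈ 1429.7 → 1430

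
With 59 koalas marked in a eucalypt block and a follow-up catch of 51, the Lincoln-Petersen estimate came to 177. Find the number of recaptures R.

From N = M·C/R: R = M·C / N = 59·51 / 177 = 3009 / 177 = 17.

R = 17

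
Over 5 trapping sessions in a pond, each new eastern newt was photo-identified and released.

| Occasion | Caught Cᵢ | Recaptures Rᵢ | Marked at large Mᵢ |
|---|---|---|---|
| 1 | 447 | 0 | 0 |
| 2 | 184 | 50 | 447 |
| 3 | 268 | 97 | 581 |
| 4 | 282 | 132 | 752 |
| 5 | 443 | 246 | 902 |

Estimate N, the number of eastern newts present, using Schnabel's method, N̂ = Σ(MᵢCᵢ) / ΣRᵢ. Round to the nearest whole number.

N ≈ 1618

Σ MᵢCᵢ = 0·447 + 447·184 + 581·268 + 752·282 + 902·443 = 0 + 82248 + 155708 + 212064 + 399586 = 849606
Σ Rᵢ = 0 + 50 + 97 + 132 + 246 = 525
N̂ = 849606 / 525 ≈ 1618.3 → 1618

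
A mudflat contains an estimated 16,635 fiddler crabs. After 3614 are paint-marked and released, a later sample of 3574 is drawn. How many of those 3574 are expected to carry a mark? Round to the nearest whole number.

The marked fraction of the population is 3614/16635, so in a sample of 3574 expect C·(M/N) marked.
E[R] = 3614 × 3574 / 16635 = 12916436 / 16635 ≈ 776.46 → 776

expected recaptures ≈ 776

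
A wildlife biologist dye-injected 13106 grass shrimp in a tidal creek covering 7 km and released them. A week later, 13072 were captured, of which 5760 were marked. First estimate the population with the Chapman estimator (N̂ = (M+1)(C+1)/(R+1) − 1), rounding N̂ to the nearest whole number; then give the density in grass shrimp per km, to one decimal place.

density ≈ 4248.9 grass shrimp per km

N̂ = 13107·13073/5761 − 1 = 171347811/5761 − 1 ≈ 29741.7 → 29742
Density = N̂ / area = 29742 / 7 ≈ 4248.86 → 4248.9 per km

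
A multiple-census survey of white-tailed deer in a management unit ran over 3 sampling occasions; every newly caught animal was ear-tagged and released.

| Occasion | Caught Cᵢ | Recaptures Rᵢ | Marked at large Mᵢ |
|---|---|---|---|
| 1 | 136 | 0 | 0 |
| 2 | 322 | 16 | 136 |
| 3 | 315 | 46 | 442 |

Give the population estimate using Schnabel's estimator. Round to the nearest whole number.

N ≈ 2952

Σ MᵢCᵢ = 0·136 + 136·322 + 442·315 = 0 + 43792 + 139230 = 183022
Σ Rᵢ = 0 + 16 + 46 = 62
N̂ = 183022 / 62 ≈ 2952.0 → 2952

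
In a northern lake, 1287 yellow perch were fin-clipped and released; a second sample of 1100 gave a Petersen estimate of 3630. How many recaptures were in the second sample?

R = 390

From N = M·C/R: R = M·C / N = 1287·1100 / 3630 = 1415700 / 3630 = 390.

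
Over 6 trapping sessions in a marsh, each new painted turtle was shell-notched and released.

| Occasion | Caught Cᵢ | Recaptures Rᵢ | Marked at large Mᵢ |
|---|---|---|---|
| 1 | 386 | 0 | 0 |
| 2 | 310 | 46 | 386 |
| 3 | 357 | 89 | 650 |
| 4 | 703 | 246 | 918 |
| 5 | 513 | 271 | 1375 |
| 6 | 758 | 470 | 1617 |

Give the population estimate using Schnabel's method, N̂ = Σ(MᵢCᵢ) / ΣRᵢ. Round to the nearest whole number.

Σ MᵢCᵢ = 0·386 + 386·310 + 650·357 + 918·703 + 1375·513 + 1617·758 = 0 + 119660 + 232050 + 645354 + 705375 + 1225686 = 2928125
Σ Rᵢ = 0 + 46 + 89 + 246 + 271 + 470 = 1122
N̂ = 2928125 / 1122 ≈ 2609.7 → 2610

N ≈ 2610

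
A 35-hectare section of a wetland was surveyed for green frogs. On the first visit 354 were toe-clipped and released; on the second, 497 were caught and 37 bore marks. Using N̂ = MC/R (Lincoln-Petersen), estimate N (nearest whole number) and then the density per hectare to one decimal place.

density ≈ 135.9 green frogs per hectare

N̂ = 354·497/37 = 175938/37 ≈ 4755.1 → 4755
Density = N̂ / area = 4755 / 35 ≈ 135.86 → 135.9 per hectare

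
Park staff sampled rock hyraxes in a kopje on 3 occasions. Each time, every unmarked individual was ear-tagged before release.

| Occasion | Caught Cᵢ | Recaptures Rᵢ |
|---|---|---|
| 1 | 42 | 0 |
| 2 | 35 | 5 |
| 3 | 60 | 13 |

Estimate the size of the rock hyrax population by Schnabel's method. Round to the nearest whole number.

N ≈ 322

Marked at large before each occasion: Mᵢ = Σⱼ<ᵢ (Cⱼ − Rⱼ) → M1=0, M2=42, M3=72
Σ MᵢCᵢ = 0·42 + 42·35 + 72·60 = 0 + 1470 + 4320 = 5790
Σ Rᵢ = 0 + 5 + 13 = 18
N̂ = 5790 / 18 ≈ 321.7 → 322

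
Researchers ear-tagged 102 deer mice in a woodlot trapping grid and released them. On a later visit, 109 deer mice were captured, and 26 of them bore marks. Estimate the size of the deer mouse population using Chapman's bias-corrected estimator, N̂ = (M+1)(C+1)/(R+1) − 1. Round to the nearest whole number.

N ≈ 419

N̂ = (102+1)(109+1)/(26+1) − 1 = 103·110/27 − 1
= 11330/27 − 1 ≈ 419.6 − 1 ≈ 418.6 → 419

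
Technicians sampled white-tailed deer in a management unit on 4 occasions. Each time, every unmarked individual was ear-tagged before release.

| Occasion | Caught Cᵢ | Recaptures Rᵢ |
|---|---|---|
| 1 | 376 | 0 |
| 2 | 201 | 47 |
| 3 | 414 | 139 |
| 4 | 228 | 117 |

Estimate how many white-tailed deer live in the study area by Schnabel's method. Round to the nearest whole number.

N ≈ 1579

Marked at large before each occasion: Mᵢ = Σⱼ<ᵢ (Cⱼ − Rⱼ) → M1=0, M2=376, M3=530, M4=805
Σ MᵢCᵢ = 0·376 + 376·201 + 530·414 + 805·228 = 0 + 75576 + 219420 + 183540 = 478536
Σ Rᵢ = 0 + 47 + 139 + 117 = 303
N̂ = 478536 / 303 ≈ 1579.3 → 1579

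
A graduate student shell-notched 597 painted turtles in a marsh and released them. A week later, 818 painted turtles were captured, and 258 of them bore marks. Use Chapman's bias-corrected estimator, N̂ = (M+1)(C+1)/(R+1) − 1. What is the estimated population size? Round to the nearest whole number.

N ≈ 1890

N̂ = (597+1)(818+1)/(258+1) − 1 = 598·819/259 − 1
= 489762/259 − 1 ≈ 1891.0 − 1 ≈ 1890.0 → 1890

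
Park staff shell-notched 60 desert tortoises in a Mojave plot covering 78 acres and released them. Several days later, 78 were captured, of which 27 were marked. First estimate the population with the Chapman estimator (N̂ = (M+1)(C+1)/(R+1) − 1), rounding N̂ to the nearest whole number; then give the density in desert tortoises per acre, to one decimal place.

density ≈ 2.2 desert tortoises per acre

N̂ = 61·79/28 − 1 = 4819/28 − 1 ≈ 171.1 → 171
Density = N̂ / area = 171 / 78 ≈ 2.19 → 2.2 per acre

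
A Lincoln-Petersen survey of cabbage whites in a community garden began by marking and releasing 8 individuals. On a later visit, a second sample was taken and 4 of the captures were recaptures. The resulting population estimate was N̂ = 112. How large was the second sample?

From N = M·C/R: C = N·R / M = 112·4 / 8 = 448 / 8 = 56.

C = 56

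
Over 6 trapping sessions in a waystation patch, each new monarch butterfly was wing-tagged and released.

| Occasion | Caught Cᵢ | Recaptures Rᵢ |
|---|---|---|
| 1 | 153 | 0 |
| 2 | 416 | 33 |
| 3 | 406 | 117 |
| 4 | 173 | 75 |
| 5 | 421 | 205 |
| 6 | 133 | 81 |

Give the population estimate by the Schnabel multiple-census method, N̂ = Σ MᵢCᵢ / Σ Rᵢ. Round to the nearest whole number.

N ≈ 1887

Marked at large before each occasion: Mᵢ = Σⱼ<ᵢ (Cⱼ − Rⱼ) → M1=0, M2=153, M3=536, M4=825, M5=923, M6=1139
Σ MᵢCᵢ = 0·153 + 153·416 + 536·406 + 825·173 + 923·421 + 1139·133 = 0 + 63648 + 217616 + 142725 + 388583 + 151487 = 964059
Σ Rᵢ = 0 + 33 + 117 + 75 + 205 + 81 = 511
N̂ = 964059 / 511 ≈ 1886.6 → 1887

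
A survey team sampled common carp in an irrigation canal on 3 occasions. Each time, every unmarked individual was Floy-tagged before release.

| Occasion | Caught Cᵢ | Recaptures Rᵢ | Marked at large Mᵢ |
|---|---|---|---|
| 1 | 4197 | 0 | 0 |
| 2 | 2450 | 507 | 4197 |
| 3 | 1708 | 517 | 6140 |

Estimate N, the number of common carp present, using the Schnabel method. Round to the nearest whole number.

N ≈ 20,283

Σ MᵢCᵢ = 0·4197 + 4197·2450 + 6140·1708 = 0 + 10282650 + 10487120 = 20769770
Σ Rᵢ = 0 + 507 + 517 = 1024
N̂ = 20769770 / 1024 ≈ 20283.0 → 20283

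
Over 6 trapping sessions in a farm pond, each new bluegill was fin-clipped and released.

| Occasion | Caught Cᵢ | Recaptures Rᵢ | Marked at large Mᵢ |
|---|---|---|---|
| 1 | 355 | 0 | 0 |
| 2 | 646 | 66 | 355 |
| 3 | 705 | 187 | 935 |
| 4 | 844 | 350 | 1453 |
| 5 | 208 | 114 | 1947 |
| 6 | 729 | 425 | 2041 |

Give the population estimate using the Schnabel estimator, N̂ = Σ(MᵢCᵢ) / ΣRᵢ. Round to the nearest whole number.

Σ MᵢCᵢ = 0·355 + 355·646 + 935·705 + 1453·844 + 1947·208 + 2041·729 = 0 + 229330 + 659175 + 1226332 + 404976 + 1487889 = 4007702
Σ Rᵢ = 0 + 66 + 187 + 350 + 114 + 425 = 1142
N̂ = 4007702 / 1142 ≈ 3509.4 → 3509

N ≈ 3509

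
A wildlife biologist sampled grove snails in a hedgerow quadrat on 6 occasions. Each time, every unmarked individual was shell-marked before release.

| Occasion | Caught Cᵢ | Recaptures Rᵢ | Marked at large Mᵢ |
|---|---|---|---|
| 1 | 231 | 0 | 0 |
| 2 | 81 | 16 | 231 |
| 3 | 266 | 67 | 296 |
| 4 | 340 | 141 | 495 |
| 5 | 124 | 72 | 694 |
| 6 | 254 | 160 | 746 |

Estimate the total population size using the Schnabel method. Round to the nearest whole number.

Σ MᵢCᵢ = 0·231 + 231·81 + 296·266 + 495·340 + 694·124 + 746·254 = 0 + 18711 + 78736 + 168300 + 86056 + 189484 = 541287
Σ Rᵢ = 0 + 16 + 67 + 141 + 72 + 160 = 456
N̂ = 541287 / 456 ≈ 1187.0 → 1187

N ≈ 1187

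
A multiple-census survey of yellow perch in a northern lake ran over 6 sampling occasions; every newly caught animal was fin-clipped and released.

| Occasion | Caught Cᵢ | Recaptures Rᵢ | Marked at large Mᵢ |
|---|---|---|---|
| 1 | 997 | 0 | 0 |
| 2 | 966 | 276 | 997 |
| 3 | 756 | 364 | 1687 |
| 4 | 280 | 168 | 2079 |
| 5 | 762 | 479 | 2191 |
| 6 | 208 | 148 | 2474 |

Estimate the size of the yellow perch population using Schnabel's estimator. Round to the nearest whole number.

N ≈ 3488

Σ MᵢCᵢ = 0·997 + 997·966 + 1687·756 + 2079·280 + 2191·762 + 2474·208 = 0 + 963102 + 1275372 + 582120 + 1669542 + 514592 = 5004728
Σ Rᵢ = 0 + 276 + 364 + 168 + 479 + 148 = 1435
N̂ = 5004728 / 1435 ≈ 3487.6 → 3488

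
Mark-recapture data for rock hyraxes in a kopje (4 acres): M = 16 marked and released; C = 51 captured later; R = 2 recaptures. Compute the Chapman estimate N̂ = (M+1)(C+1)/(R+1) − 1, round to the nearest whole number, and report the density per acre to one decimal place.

N̂ = 17·52/3 − 1 = 884/3 − 1 ≈ 293.7 → 294
Density = N̂ / area = 294 / 4 ≈ 73.50 → 73.5 per acre

density ≈ 73.5 rock hyraxes per acre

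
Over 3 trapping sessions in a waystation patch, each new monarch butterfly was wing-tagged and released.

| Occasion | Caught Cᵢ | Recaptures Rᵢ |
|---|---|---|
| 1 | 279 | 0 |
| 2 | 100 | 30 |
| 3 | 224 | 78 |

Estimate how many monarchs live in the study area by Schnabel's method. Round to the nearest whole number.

N ≈ 982

Marked at large before each occasion: Mᵢ = Σⱼ<ᵢ (Cⱼ − Rⱼ) → M1=0, M2=279, M3=349
Σ MᵢCᵢ = 0·279 + 279·100 + 349·224 = 0 + 27900 + 78176 = 106076
Σ Rᵢ = 0 + 30 + 78 = 108
N̂ = 106076 / 108 ≈ 982.2 → 982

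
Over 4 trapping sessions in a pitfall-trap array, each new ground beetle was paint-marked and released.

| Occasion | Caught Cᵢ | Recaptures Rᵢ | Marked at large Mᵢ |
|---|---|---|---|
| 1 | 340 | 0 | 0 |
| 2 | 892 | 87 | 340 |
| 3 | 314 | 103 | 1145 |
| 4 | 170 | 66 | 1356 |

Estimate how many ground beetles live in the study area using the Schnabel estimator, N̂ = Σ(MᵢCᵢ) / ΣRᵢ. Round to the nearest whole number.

N ≈ 3490

Σ MᵢCᵢ = 0·340 + 340·892 + 1145·314 + 1356·170 = 0 + 303280 + 359530 + 230520 = 893330
Σ Rᵢ = 0 + 87 + 103 + 66 = 256
N̂ = 893330 / 256 ≈ 3489.6 → 3490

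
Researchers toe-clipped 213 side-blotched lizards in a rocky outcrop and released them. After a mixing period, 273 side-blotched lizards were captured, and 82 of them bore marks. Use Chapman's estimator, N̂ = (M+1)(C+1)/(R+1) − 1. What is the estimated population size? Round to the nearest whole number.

N̂ = (213+1)(273+1)/(82+1) − 1 = 214·274/83 − 1
= 58636/83 − 1 ≈ 706.46 − 1 ≈ 705.46 → 705

N ≈ 705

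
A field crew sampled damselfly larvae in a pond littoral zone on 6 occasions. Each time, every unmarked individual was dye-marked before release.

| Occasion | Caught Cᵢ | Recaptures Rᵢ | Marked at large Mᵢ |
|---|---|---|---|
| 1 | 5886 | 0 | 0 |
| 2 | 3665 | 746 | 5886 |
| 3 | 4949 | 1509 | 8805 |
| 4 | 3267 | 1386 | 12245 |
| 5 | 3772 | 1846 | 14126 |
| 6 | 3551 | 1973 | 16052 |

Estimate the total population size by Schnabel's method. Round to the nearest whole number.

N ≈ 28,879

Σ MᵢCᵢ = 0·5886 + 5886·3665 + 8805·4949 + 12245·3267 + 14126·3772 + 16052·3551 = 0 + 21572190 + 43575945 + 40004415 + 53283272 + 57000652 = 215436474
Σ Rᵢ = 0 + 746 + 1509 + 1386 + 1846 + 1973 = 7460
N̂ = 215436474 / 7460 ≈ 28878.9 → 28879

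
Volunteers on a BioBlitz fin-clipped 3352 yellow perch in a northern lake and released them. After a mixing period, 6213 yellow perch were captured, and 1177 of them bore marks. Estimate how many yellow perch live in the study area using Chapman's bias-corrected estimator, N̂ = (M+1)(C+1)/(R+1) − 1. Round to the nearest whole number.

N̂ = (3352+1)(6213+1)/(1177+1) − 1 = 3353·6214/1178 − 1
= 20835542/1178 − 1 ≈ 17687.2 − 1 ≈ 17686.2 → 17686

N ≈ 17,686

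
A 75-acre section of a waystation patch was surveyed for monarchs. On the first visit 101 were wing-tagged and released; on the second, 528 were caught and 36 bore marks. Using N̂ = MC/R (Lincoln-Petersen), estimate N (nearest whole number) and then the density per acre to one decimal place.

density ≈ 19.7 monarchs per acre

N̂ = 101·528/36 = 53328/36 ≈ 1481.3 → 1481
Density = N̂ / area = 1481 / 75 ≈ 19.747 → 19.7 per acre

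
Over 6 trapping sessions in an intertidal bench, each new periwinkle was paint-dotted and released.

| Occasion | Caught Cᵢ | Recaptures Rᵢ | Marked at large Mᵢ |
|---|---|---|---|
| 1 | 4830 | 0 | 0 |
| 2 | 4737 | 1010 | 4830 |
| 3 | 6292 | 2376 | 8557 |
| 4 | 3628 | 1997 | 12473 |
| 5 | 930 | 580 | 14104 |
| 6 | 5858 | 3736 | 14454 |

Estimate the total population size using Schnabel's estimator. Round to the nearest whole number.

Σ MᵢCᵢ = 0·4830 + 4830·4737 + 8557·6292 + 12473·3628 + 14104·930 + 14454·5858 = 0 + 22879710 + 53840644 + 45252044 + 13116720 + 84671532 = 219760650
Σ Rᵢ = 0 + 1010 + 2376 + 1997 + 580 + 3736 = 9699
N̂ = 219760650 / 9699 ≈ 22658.1 → 22658

N ≈ 22,658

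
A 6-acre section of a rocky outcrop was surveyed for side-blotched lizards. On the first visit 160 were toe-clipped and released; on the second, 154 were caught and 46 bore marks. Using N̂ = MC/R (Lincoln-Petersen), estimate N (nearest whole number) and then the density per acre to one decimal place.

N̂ = 160·154/46 = 24640/46 ≈ 535.7 → 536
Density = N̂ / area = 536 / 6 ≈ 89.33 → 89.3 per acre

density ≈ 89.3 side-blotched lizards per acre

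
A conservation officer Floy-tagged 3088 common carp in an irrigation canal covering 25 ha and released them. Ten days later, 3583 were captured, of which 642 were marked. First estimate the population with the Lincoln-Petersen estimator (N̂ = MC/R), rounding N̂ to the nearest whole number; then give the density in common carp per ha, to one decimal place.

N̂ = 3088·3583/642 = 11064304/642 ≈ 17234.1 → 17234
Density = N̂ / area = 17234 / 25 ≈ 689.36 → 689.4 per ha

density ≈ 689.4 common carp per ha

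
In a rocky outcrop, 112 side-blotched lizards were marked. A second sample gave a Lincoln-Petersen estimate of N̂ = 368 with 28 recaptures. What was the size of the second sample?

C = 92

From N = M·C/R: C = N·R / M = 368·28 / 112 = 10304 / 112 = 92.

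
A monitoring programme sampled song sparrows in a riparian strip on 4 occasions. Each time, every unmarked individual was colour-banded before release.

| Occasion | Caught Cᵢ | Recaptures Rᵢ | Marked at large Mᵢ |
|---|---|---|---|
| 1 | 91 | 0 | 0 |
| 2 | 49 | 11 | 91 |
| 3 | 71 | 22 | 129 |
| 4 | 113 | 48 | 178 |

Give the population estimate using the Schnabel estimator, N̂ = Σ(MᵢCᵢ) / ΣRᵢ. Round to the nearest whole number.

Σ MᵢCᵢ = 0·91 + 91·49 + 129·71 + 178·113 = 0 + 4459 + 9159 + 20114 = 33732
Σ Rᵢ = 0 + 11 + 22 + 48 = 81
N̂ = 33732 / 81 ≈ 416.4 → 416

N ≈ 416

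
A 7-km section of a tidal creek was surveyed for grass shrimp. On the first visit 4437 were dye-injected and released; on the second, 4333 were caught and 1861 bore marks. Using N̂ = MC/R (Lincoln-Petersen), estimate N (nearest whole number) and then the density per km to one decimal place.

density ≈ 1475.9 grass shrimp per km

N̂ = 4437·4333/1861 = 19225521/1861 ≈ 10330.7 → 10331
Density = N̂ / area = 10331 / 7 ≈ 1475.86 → 1475.9 per km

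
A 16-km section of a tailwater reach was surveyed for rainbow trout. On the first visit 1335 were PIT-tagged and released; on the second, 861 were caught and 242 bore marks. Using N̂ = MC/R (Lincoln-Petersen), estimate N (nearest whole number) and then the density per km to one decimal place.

density ≈ 296.9 rainbow trout per km

N̂ = 1335·861/242 = 1149435/242 ≈ 4749.7 → 4750
Density = N̂ / area = 4750 / 16 ≈ 296.88 → 296.9 per km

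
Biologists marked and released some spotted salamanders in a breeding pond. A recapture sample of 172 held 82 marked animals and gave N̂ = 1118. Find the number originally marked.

From N = M·C/R: M = N·R / C = 1118·82 / 172 = 91676 / 172 = 533.

M = 533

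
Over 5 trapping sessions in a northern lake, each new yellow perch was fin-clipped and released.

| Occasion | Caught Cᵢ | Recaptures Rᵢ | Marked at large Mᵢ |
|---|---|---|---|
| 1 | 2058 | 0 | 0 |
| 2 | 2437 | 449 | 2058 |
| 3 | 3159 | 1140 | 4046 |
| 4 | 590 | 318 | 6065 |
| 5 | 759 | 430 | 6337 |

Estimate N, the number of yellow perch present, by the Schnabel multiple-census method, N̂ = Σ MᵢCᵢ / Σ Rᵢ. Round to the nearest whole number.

N ≈ 11,204

Σ MᵢCᵢ = 0·2058 + 2058·2437 + 4046·3159 + 6065·590 + 6337·759 = 0 + 5015346 + 12781314 + 3578350 + 4809783 = 26184793
Σ Rᵢ = 0 + 449 + 1140 + 318 + 430 = 2337
N̂ = 26184793 / 2337 ≈ 11204.4 → 11204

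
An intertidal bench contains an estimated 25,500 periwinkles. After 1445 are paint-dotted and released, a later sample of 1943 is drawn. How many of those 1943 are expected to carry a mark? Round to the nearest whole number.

The marked fraction of the population is 1445/25500, so in a sample of 1943 expect C·(M/N) marked.
E[R] = 1445 × 1943 / 25500 = 2807635 / 25500 ≈ 110.1 → 110

expected recaptures ≈ 110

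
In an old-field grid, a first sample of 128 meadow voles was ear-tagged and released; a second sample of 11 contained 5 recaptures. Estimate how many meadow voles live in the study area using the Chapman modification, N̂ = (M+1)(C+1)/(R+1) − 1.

N̂ = (128+1)(11+1)/(5+1) − 1 = 129·12/6 − 1
= 1548/6 − 1 = 258 − 1 = 257

N = 257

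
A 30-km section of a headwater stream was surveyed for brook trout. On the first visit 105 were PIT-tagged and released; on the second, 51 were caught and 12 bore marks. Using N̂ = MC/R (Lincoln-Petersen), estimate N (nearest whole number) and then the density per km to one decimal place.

N̂ = 105·51/12 = 5355/12 ≈ 446.2 → 446
Density = N̂ / area = 446 / 30 ≈ 14.87 → 14.9 per km

density ≈ 14.9 brook trout per km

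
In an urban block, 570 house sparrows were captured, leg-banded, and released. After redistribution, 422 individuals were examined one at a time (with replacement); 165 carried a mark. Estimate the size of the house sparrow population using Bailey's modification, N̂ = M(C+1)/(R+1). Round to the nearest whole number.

N ≈ 1452

N̂ = 570·(422+1)/(165+1) = 570·423/166 = 241110/166 ≈ 1452.47 → 1452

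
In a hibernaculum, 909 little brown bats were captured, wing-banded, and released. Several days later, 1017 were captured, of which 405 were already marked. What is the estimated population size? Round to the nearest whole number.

N ≈ 2283

N = (909 × 1017) / 405 = 924453 / 405 ≈ 2282.6 → 2283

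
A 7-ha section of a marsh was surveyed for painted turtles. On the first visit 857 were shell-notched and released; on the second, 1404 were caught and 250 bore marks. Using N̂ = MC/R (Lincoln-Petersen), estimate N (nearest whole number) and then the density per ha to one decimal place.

N̂ = 857·1404/250 = 1203228/250 ≈ 4812.9 → 4813
Density = N̂ / area = 4813 / 7 ≈ 687.57 → 687.6 per ha

density ≈ 687.6 painted turtles per ha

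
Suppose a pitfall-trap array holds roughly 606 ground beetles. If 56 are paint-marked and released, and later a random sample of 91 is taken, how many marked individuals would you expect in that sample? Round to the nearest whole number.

expected recaptures ≈ 8

Expected recaptures E[R] = M·C / N.
E[R] = 56 × 91 / 606 = 5096 / 606 ≈ 8.4 → 8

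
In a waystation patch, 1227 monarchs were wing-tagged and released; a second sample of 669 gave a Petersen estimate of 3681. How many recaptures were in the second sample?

R = 223

From N = M·C/R: R = M·C / N = 1227·669 / 3681 = 820863 / 3681 = 223.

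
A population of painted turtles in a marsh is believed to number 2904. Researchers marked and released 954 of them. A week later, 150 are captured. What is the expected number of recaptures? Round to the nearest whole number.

Expected recaptures E[R] = M·C / N.
E[R] = 954 × 150 / 2904 = 143100 / 2904 ≈ 49.3 → 49

expected recaptures ≈ 49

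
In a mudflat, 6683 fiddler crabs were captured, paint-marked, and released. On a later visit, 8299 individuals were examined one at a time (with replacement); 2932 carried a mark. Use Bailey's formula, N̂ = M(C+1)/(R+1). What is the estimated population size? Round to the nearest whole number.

N̂ = 6683·(8299+1)/(2932+1) = 6683·8300/2933 = 55468900/2933 ≈ 18912.0 → 18912

N ≈ 18,912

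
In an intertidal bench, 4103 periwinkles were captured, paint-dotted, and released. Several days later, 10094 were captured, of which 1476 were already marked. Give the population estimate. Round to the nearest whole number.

The marked fraction in the recapture sample should equal the marked fraction in the population: 1476/10094 = 4103/N.
N = (4103 × 10094) / 1476 = 41415682 / 1476 ≈ 28059.4 → 28059

N ≈ 28,059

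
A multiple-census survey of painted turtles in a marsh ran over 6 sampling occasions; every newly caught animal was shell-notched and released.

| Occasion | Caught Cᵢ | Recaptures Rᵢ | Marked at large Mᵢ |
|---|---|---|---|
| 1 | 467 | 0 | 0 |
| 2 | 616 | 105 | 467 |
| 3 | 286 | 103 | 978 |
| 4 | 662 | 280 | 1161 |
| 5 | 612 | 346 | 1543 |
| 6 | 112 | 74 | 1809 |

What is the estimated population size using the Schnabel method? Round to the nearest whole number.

Σ MᵢCᵢ = 0·467 + 467·616 + 978·286 + 1161·662 + 1543·612 + 1809·112 = 0 + 287672 + 279708 + 768582 + 944316 + 202608 = 2482886
Σ Rᵢ = 0 + 105 + 103 + 280 + 346 + 74 = 908
N̂ = 2482886 / 908 ≈ 2734.46 → 2734

N ≈ 2734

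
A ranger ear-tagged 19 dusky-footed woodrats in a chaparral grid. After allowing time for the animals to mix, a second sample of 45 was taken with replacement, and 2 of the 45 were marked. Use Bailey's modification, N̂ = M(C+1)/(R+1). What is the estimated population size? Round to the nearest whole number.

N ≈ 291

N̂ = 19·(45+1)/(2+1) = 19·46/3 = 874/3 ≈ 291.3 → 291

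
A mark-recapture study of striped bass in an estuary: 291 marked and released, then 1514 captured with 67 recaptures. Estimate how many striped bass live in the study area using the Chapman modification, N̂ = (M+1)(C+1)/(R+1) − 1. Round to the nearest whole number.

N ≈ 6505

N̂ = (291+1)(1514+1)/(67+1) − 1 = 292·1515/68 − 1
= 442380/68 − 1 ≈ 6505.6 − 1 ≈ 6504.6 → 6505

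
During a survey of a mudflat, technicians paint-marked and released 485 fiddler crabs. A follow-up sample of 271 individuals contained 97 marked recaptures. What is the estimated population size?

N = 1355

The marked fraction in the recapture sample should equal the marked fraction in the population: 97/271 = 485/N.
N = (485 × 271) / 97 = 131435 / 97 = 1355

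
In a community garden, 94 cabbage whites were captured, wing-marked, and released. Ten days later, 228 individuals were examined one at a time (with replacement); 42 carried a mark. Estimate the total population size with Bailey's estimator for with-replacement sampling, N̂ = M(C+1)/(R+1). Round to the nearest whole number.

N ≈ 501

N̂ = 94·(228+1)/(42+1) = 94·229/43 = 21526/43 ≈ 500.6 → 501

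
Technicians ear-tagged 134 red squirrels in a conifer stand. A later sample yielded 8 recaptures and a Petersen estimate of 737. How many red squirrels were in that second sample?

C = 44

From N = M·C/R: C = N·R / M = 737·8 / 134 = 5896 / 134 = 44.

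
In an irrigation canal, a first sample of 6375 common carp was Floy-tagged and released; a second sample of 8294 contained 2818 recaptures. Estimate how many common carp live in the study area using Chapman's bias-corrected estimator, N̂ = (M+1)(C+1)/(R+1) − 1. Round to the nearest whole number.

N̂ = (6375+1)(8294+1)/(2818+1) − 1 = 6376·8295/2819 − 1
= 52888920/2819 − 1 ≈ 18761.6 − 1 ≈ 18760.6 → 18761

N ≈ 18,761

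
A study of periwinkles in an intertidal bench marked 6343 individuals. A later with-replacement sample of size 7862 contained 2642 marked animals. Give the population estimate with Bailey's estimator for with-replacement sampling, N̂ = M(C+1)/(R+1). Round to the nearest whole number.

N̂ = 6343·(7862+1)/(2642+1) = 6343·7863/2643 = 49875009/2643 ≈ 18870.6 → 18871

N ≈ 18,871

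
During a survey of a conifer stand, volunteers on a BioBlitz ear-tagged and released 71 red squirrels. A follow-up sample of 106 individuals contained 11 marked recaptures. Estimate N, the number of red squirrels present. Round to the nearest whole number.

N ≈ 684

N = (71 × 106) / 11 = 7526 / 11 ≈ 684.2 → 684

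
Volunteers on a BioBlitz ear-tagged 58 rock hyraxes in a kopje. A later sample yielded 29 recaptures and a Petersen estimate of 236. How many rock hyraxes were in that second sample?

From N = M·C/R: C = N·R / M = 236·29 / 58 = 6844 / 58 = 118.

C = 118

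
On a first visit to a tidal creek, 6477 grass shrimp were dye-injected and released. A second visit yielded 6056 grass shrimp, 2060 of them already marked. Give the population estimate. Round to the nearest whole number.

The marked fraction in the recapture sample should equal the marked fraction in the population: 2060/6056 = 6477/N.
N = (6477 × 6056) / 2060 = 39224712 / 2060 ≈ 19041.1 → 19041

N ≈ 19,041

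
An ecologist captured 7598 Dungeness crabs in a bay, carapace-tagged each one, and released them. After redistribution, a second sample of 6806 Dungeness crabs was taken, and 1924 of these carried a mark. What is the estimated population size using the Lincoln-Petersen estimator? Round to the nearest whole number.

N = (7598 × 6806) / 1924 = 51711988 / 1924 ≈ 26877.3 → 26877

N ≈ 26,877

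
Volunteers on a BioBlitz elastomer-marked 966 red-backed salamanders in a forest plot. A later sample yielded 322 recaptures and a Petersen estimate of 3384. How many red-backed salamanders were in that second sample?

From N = M·C/R: C = N·R / M = 3384·322 / 966 = 1089648 / 966 = 1128.

C = 1128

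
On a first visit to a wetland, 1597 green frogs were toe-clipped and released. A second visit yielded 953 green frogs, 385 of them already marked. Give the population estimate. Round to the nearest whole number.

N = (1597 × 953) / 385 = 1521941 / 385 ≈ 3953.1 → 3953

N ≈ 3953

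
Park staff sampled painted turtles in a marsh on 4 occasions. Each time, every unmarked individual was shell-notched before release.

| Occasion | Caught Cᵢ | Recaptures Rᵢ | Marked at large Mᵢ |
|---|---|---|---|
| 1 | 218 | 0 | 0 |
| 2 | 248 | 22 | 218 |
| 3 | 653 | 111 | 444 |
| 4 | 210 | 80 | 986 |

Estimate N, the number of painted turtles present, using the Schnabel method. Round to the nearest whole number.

Σ MᵢCᵢ = 0·218 + 218·248 + 444·653 + 986·210 = 0 + 54064 + 289932 + 207060 = 551056
Σ Rᵢ = 0 + 22 + 111 + 80 = 213
N̂ = 551056 / 213 ≈ 2587.1 → 2587

N ≈ 2587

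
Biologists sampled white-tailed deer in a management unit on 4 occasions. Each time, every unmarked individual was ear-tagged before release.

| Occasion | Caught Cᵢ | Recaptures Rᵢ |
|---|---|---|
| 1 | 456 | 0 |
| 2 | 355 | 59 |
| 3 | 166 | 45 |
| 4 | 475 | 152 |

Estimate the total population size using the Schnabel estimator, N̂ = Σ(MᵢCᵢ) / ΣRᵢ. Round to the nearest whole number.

Marked at large before each occasion: Mᵢ = Σⱼ<ᵢ (Cⱼ − Rⱼ) → M1=0, M2=456, M3=752, M4=873
Σ MᵢCᵢ = 0·456 + 456·355 + 752·166 + 873·475 = 0 + 161880 + 124832 + 414675 = 701387
Σ Rᵢ = 0 + 59 + 45 + 152 = 256
N̂ = 701387 / 256 ≈ 2739.8 → 2740

N ≈ 2740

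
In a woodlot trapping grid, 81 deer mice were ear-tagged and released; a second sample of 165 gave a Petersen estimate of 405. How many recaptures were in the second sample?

R = 33

From N = M·C/R: R = M·C / N = 81·165 / 405 = 13365 / 405 = 33.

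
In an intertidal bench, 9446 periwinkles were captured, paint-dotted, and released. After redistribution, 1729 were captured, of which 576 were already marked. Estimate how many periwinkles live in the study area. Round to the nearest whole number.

N = (9446 × 1729) / 576 = 16332134 / 576 ≈ 28354.4 → 28354

N ≈ 28,354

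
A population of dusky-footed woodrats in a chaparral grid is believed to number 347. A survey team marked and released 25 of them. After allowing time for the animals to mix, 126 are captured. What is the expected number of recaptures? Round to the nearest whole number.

Expected recaptures E[R] = M·C / N.
E[R] = 25 × 126 / 347 = 3150 / 347 ≈ 9.1 → 9

expected recaptures ≈ 9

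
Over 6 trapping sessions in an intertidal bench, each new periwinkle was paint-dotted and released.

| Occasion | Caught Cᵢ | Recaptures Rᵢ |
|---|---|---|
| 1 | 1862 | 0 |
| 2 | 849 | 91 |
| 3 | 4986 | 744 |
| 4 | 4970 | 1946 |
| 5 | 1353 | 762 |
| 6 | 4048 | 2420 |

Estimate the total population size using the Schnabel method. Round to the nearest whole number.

Marked at large before each occasion: Mᵢ = Σⱼ<ᵢ (Cⱼ − Rⱼ) → M1=0, M2=1862, M3=2620, M4=6862, M5=9886, M6=10477
Σ MᵢCᵢ = 0·1862 + 1862·849 + 2620·4986 + 6862·4970 + 9886·1353 + 10477·4048 = 0 + 1580838 + 13063320 + 34104140 + 13375758 + 42410896 = 104534952
Σ Rᵢ = 0 + 91 + 744 + 1946 + 762 + 2420 = 5963
N̂ = 104534952 / 5963 ≈ 17530.6 → 17531

N ≈ 17,531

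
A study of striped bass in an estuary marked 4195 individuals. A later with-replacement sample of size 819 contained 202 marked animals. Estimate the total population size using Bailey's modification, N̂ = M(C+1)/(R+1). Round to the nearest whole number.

N̂ = 4195·(819+1)/(202+1) = 4195·820/203 = 3439900/203 ≈ 16945.3 → 16945

N ≈ 16,945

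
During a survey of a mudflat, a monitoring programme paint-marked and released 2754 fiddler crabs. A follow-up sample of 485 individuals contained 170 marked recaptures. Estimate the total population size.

Lincoln-Petersen assumes M/N = R/C, so N = M·C / R.
N = (2754 × 485) / 170 = 1335690 / 170 = 7857

N = 7857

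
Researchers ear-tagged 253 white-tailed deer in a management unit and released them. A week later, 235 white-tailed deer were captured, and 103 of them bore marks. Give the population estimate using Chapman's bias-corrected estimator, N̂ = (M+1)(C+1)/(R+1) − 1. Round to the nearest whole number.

N̂ = (253+1)(235+1)/(103+1) − 1 = 254·236/104 − 1
= 59944/104 − 1 ≈ 576.4 − 1 ≈ 575.4 → 575

N ≈ 575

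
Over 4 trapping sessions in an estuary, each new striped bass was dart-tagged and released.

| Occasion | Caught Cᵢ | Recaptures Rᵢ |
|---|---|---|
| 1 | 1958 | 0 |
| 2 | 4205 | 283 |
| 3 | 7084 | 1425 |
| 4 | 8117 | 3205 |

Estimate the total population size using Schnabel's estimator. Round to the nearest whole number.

Marked at large before each occasion: Mᵢ = Σⱼ<ᵢ (Cⱼ − Rⱼ) → M1=0, M2=1958, M3=5880, M4=11539
Σ MᵢCᵢ = 0·1958 + 1958·4205 + 5880·7084 + 11539·8117 = 0 + 8233390 + 41653920 + 93662063 = 143549373
Σ Rᵢ = 0 + 283 + 1425 + 3205 = 4913
N̂ = 143549373 / 4913 ≈ 29218.3 → 29218

N ≈ 29,218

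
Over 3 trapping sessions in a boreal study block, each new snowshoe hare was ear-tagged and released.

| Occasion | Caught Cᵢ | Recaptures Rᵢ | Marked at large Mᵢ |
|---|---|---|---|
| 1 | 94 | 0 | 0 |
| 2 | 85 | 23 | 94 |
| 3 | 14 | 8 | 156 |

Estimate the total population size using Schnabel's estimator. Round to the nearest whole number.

Σ MᵢCᵢ = 0·94 + 94·85 + 156·14 = 0 + 7990 + 2184 = 10174
Σ Rᵢ = 0 + 23 + 8 = 31
N̂ = 10174 / 31 ≈ 328.2 → 328

N ≈ 328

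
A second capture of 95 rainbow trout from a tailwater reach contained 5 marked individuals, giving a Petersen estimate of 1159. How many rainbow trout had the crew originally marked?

M = 61

From N = M·C/R: M = N·R / C = 1159·5 / 95 = 5795 / 95 = 61.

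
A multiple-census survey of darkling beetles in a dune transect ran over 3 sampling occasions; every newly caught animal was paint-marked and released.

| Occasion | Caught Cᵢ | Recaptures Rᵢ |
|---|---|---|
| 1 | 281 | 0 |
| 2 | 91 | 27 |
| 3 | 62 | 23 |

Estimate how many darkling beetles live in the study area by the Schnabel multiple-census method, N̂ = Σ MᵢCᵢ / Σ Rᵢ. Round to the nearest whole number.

N ≈ 939

Marked at large before each occasion: Mᵢ = Σⱼ<ᵢ (Cⱼ − Rⱼ) → M1=0, M2=281, M3=345
Σ MᵢCᵢ = 0·281 + 281·91 + 345·62 = 0 + 25571 + 21390 = 46961
Σ Rᵢ = 0 + 27 + 23 = 50
N̂ = 46961 / 50 ≈ 939.2 → 939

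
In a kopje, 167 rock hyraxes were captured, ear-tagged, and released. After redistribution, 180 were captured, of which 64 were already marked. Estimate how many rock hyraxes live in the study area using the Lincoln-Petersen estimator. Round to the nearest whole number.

N ≈ 470

Lincoln-Petersen assumes M/N = R/C, so N = M·C / R.
N = (167 × 180) / 64 = 30060 / 64 ≈ 469.7 → 470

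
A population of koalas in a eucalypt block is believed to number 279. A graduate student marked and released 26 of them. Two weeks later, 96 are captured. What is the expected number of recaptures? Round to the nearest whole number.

expected recaptures ≈ 9

Expected recaptures E[R] = M·C / N.
E[R] = 26 × 96 / 279 = 2496 / 279 ≈ 8.9 → 9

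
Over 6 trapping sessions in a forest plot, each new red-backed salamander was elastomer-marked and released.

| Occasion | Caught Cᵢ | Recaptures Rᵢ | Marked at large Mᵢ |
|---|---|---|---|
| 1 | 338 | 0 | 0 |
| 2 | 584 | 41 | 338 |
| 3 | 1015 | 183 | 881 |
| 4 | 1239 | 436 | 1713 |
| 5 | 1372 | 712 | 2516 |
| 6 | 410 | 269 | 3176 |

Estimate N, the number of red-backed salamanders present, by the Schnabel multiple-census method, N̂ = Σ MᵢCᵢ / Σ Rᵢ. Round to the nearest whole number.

N ≈ 4856

Σ MᵢCᵢ = 0·338 + 338·584 + 881·1015 + 1713·1239 + 2516·1372 + 3176·410 = 0 + 197392 + 894215 + 2122407 + 3451952 + 1302160 = 7968126
Σ Rᵢ = 0 + 41 + 183 + 436 + 712 + 269 = 1641
N̂ = 7968126 / 1641 ≈ 4855.7 → 4856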